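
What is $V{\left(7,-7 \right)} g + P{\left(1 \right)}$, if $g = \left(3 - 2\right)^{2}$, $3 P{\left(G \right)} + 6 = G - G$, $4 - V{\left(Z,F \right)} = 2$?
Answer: $0$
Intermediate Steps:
$V{\left(Z,F \right)} = 2$ ($V{\left(Z,F \right)} = 4 - 2 = 2$)
$P{\left(G \right)} = -2$ ($P{\left(G \right)} = -2 + \frac{G - G}{3} = -2 + \frac{1}{3} \cdot 0 = -2 + 0 = -2$)
$g = 1$ ($g = 1^{2} = 1$)
$V{\left(7,-7 \right)} g + P{\left(1 \right)} = 2 \cdot 1 - 2 = 2 - 2 = 0$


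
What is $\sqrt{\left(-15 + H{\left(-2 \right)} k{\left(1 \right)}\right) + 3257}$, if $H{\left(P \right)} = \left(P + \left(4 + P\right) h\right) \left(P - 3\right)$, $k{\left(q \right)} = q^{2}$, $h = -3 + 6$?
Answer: $3 \sqrt{358} \approx 56.763$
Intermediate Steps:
$h = 3$
$H{\left(P \right)} = \left(-3 + P\right) \left(12 + 4 P\right)$ ($H{\left(P \right)} = \left(P + \left(4 + P\right) 3\right) \left(P - 3\right) = \left(P + \left(12 + 3 P\right)\right) \left(-3 + P\right) = \left(12 + 4 P\right) \left(-3 + P\right) = \left(-3 + P\right) \left(12 + 4 P\right)$)
$\sqrt{\left(-15 + H{\left(-2 \right)} k{\left(1 \right)}\right) + 3257} = \sqrt{\left(-15 + \left(-36 + 4 \left(-2\right)^{2}\right) 1^{2}\right) + 3257} = \sqrt{\left(-15 + \left(-36 + 4 \cdot 4\right) 1\right) + 3257} = \sqrt{\left(-15 + \left(-36 + 16\right) 1\right) + 3257} = \sqrt{\left(-15 - 20\right) + 3257} = \sqrt{-35 + 3257} = \sqrt{3222} = 3 \sqrt{358}$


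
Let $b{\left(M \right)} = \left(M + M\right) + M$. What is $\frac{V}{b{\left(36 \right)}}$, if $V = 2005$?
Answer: $\frac{2005}{108} \approx 18.565$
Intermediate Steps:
$b{\left(M \right)} = 3 M$ ($b{\left(M \right)} = 2 M + M = 3 M$)
$\frac{V}{b{\left(36 \right)}} = \frac{2005}{3 \cdot 36} = \frac{2005}{108}$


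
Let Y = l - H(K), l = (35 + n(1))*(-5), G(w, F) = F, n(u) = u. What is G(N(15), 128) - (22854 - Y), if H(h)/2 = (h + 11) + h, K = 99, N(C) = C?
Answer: -23324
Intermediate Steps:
l = -180 (l = (35 + 1)*(-5) = 36*(-5) = -180)
H(h) = 22 + 4*h (H(h) = 2*((h + 11) + h) = 2*((11 + h) + h) = 2*(11 + 2*h) = 22 + 4*h)
Y = -598 (Y = -180 - (22 + 4*99) = -180 - (22 + 396) = -180 - 1*418 = -180 - 418 = -598)
G(N(15), 128) - (22854 - Y) = 128 - (22854 - 1*(-598)) = 128 - (22854 + 598) = 128 - 1*23452 = 128 - 23452 = -23324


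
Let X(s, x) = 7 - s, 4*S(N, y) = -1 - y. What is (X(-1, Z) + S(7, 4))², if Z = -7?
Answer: 729/16 ≈ 45.563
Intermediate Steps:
S(N, y) = -¼ - y/4 (S(N, y) = (-1 - y)/4 = -¼ - y/4)
(X(-1, Z) + S(7, 4))² = ((7 - 1*(-1)) + (-¼ - ¼*4))² = ((7 + 1) + (-¼ - 1))² = (8 - 5/4)² = (27/4)² = 729/16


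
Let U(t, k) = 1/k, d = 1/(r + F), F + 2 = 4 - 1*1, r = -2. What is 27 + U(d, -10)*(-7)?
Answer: 277/10 ≈ 27.700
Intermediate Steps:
F = 1 (F = -2 + (4 - 1*1) = -2 + (4 - 1) = -2 + 3 = 1)
d = -1 (d = 1/(-2 + 1) = 1/(-1) = -1)
27 + U(d, -10)*(-7) = 27 - 7/(-10) = 27 - ⅒*(-7) = 27 + 7/10 = 277/10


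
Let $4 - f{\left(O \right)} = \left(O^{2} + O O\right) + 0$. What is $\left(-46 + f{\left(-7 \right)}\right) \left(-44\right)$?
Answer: $6160$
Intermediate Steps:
$f{\left(O \right)} = 4 - 2 O^{2}$ ($f{\left(O \right)} = 4 - \left(\left(O^{2} + O O\right) + 0\right) = 4 - \left(\left(O^{2} + O^{2}\right) + 0\right) = 4 - \left(2 O^{2} + 0\right) = 4 - 2 O^{2}$)
$\left(-46 + f{\left(-7 \right)}\right) \left(-44\right) = \left(-46 + \left(4 - 2 \left(-7\right)^{2}\right)\right) \left(-44\right) = \left(-46 + \left(4 - 98\right)\right) \left(-44\right) = \left(-46 - 94\right) \left(-44\right) = \left(-140\right) \left(-44\right) = 6160$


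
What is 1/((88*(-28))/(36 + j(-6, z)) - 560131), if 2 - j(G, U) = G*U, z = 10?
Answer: -7/3921093 ≈ -1.7852e-6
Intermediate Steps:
j(G, U) = 2 - G*U
1/((88*(-28))/(36 + j(-6, z)) - 560131) = 1/((88*(-28))/(36 + (2 - 1*(-6)*10)) - 560131) = 1/(-2464/(36 + (2 + 60)) - 560131) = 1/(-2464/(36 + 62) - 560131) = 1/(-2464/98 - 560131) = 1/(-2464*1/98 - 560131) = 1/(-176/7 - 560131) = 1/(-3921093/7) = -7/3921093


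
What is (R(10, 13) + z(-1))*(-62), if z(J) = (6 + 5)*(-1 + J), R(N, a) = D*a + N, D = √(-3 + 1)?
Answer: 744 - 806*I*√2 ≈ 744.0 - 1139.9*I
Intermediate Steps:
D = I*√2 (D = √(-2) = I*√2 ≈ 1.4142*I)
R(N, a) = N + I*a*√2 (R(N, a) = (I*√2)*a + N = I*a*√2 + N = N + I*a*√2)
z(J) = -11 + 11*J (z(J) = 11*(-1 + J) = -11 + 11*J)
(R(10, 13) + z(-1))*(-62) = ((10 + I*13*√2) + (-11 + 11*(-1)))*(-62) = ((10 + 13*I*√2) + (-11 - 11))*(-62) = ((10 + 13*I*√2) - 22)*(-62) = (-12 + 13*I*√2)*(-62) = 744 - 806*I*√2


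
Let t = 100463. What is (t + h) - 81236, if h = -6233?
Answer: 12994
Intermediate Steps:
(t + h) - 81236 = (100463 - 6233) - 81236 = 94230 - 81236 = 12994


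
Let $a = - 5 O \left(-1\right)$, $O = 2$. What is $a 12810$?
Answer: $128100$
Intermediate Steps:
$a = 10$ ($a = \left(-5\right) 2 \left(-1\right) = \left(-10\right) \left(-1\right) = 10$)
$a 12810 = 10 \cdot 12810 = 128100$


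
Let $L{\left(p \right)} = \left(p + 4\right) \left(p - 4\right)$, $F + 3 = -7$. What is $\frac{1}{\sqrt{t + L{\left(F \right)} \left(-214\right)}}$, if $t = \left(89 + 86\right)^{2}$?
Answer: $\frac{\sqrt{12649}}{12649} \approx 0.0088914$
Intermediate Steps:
$F = -10$ ($F = -3 - 7 = -10$)
$L{\left(p \right)} = \left(-4 + p\right) \left(4 + p\right)$ ($L{\left(p \right)} = \left(4 + p\right) \left(-4 + p\right) = \left(-4 + p\right) \left(4 + p\right)$)
$t = 30625$ ($t = 175^{2} = 30625$)
$\frac{1}{\sqrt{t + L{\left(F \right)} \left(-214\right)}} = \frac{1}{\sqrt{30625 + \left(-16 + \left(-10\right)^{2}\right) \left(-214\right)}} = \frac{1}{\sqrt{30625 + \left(-16 + 100\right) \left(-214\right)}} = \frac{1}{\sqrt{30625 + 84 \left(-214\right)}} = \frac{1}{\sqrt{30625 - 17976}} = \frac{1}{\sqrt{12649}} = \frac{\sqrt{12649}}{12649}$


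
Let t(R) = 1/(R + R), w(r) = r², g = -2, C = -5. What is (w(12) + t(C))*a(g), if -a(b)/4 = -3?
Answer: 8634/5 ≈ 1726.8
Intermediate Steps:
a(b) = 12 (a(b) = -4*(-3) = 12)
t(R) = 1/(2*R)
(w(12) + t(C))*a(g) = (12² + (½)/(-5))*12 = (144 + (½)*(-⅕))*12 = (144 - ⅒)*12 = (1439/10)*12 = 8634/5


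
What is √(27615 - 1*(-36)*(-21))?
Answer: √26859 ≈ 163.89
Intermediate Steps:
√(27615 - 1*(-36)*(-21)) = √(27615 + 36*(-21)) = √(27615 - 756) = √26859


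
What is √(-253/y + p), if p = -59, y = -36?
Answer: I*√1871/6 ≈ 7.2092*I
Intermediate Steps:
√(-253/y + p) = √(-253/(-36) - 59) = √(-253*(-1/36) - 59) = √(253/36 - 59) = √(-1871/36) = I*√1871/6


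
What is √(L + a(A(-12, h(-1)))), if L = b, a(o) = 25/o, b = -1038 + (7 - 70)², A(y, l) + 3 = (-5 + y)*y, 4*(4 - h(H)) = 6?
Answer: 2*√29605089/201 ≈ 54.140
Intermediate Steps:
h(H) = 5/2 (h(H) = 4 - ¼*6 = 4 - 3/2 = 5/2)
A(y, l) = -3 + y*(-5 + y) (A(y, l) = -3 + (-5 + y)*y = -3 + y*(-5 + y))
b = 2931 (b = -1038 + (-63)² = -1038 + 3969 = 2931)
L = 2931
√(L + a(A(-12, h(-1)))) = √(2931 + 25/(-3 + (-12)² - 5*(-12))) = √(2931 + 25/(-3 + 144 + 60)) = √(2931 + 25/201) = √(589156/201) = 2*√29605089/201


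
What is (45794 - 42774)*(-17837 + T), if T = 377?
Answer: -52729200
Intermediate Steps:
(45794 - 42774)*(-17837 + T) = (45794 - 42774)*(-17837 + 377) = 3020*(-17460) = -52729200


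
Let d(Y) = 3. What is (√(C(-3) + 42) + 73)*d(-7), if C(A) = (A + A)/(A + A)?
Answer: 219 + 3*√43 ≈ 238.67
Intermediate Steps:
C(A) = 1 (C(A) = (2*A)/((2*A)) = (2*A)*(1/(2*A)) = 1)
(√(C(-3) + 42) + 73)*d(-7) = (√(1 + 42) + 73)*3 = (√43 + 73)*3 = (73 + √43)*3 = 219 + 3*√43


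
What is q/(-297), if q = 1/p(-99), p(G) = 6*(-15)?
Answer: 1/26730 ≈ 3.7411e-5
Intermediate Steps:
p(G) = -90
q = -1/90 (q = 1/(-90) = -1/90 ≈ -0.011111)
q/(-297) = -1/90/(-297) = -1/90*(-1/297) = 1/26730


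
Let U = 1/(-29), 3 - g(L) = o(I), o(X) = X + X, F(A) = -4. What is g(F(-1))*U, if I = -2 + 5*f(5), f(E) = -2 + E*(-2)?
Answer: -127/29 ≈ -4.3793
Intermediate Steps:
f(E) = -2 - 2*E
I = -62 (I = -2 + 5*(-2 - 2*5) = -2 + 5*(-2 - 10) = -2 + 5*(-12) = -2 - 60 = -62)
o(X) = 2*X
g(L) = 127 (g(L) = 3 - 2*(-62) = 3 - 1*(-124) = 3 + 124 = 127)
U = -1/29 ≈ -0.034483
g(F(-1))*U = 127*(-1/29) = -127/29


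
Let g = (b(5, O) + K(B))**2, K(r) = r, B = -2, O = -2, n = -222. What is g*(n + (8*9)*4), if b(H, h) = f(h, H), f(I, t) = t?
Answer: 594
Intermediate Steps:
b(H, h) = H
g = 9 (g = (5 - 2)**2 = 3**2 = 9)
g*(n + (8*9)*4) = 9*(-222 + (8*9)*4) = 9*(-222 + 72*4) = 9*(-222 + 288) = 9*66 = 594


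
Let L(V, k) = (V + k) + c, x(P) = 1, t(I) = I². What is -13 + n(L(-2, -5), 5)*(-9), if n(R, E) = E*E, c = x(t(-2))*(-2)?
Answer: -238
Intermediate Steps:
c = -2 (c = 1*(-2) = -2)
L(V, k) = -2 + V + k (L(V, k) = (V + k) - 2 = -2 + V + k)
n(R, E) = E²
-13 + n(L(-2, -5), 5)*(-9) = -13 + 5²*(-9) = -13 + 25*(-9) = -13 - 225 = -238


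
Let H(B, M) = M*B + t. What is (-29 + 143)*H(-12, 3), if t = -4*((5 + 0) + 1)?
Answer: -6840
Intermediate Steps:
t = -24 (t = -4*(5 + 1) = -4*6 = -24)
H(B, M) = -24 + B*M (H(B, M) = M*B - 24 = B*M - 24 = -24 + B*M)
(-29 + 143)*H(-12, 3) = (-29 + 143)*(-24 - 12*3) = 114*(-24 - 36) = 114*(-60) = -6840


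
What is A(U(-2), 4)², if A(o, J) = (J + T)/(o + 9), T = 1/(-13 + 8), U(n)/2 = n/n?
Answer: 361/3025 ≈ 0.11934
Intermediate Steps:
U(n) = 2 (U(n) = 2*(n/n) = 2*1 = 2)
T = -⅕ (T = 1/(-5) = -⅕ ≈ -0.20000)
A(o, J) = (-⅕ + J)/(9 + o) (A(o, J) = (J - ⅕)/(o + 9) = (-⅕ + J)/(9 + o))
A(U(-2), 4)² = ((-⅕ + 4)/(9 + 2))² = ((19/5)/11)² = ((1/11)*(19/5))² = (19/55)² = 361/3025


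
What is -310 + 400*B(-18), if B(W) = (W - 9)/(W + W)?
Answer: -10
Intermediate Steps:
B(W) = (-9 + W)/(2*W) (B(W) = (-9 + W)/((2*W)) = (-9 + W)*(1/(2*W)) = (-9 + W)/(2*W))
-310 + 400*B(-18) = -310 + 400*((½)*(-9 - 18)/(-18)) = -310 + 400*((½)*(-1/18)*(-27)) = -310 + 400*(¾) = -310 + 300 = -10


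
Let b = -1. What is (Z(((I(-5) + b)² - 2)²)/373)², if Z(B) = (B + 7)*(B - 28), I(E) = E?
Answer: 1720987154496/139129 ≈ 1.2370e+7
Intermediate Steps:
Z(B) = (-28 + B)*(7 + B) (Z(B) = (7 + B)*(-28 + B) = (-28 + B)*(7 + B))
(Z(((I(-5) + b)² - 2)²)/373)² = ((-196 + (((-5 - 1)² - 2)²)² - 21*((-5 - 1)² - 2)²)/373)² = ((-196 + (((-6)² - 2)²)² - 21*((-6)² - 2)²)*(1/373))² = ((-196 + ((36 - 2)²)² - 21*(36 - 2)²)*(1/373))² = ((-196 + (34²)² - 21*34²)*(1/373))² = ((-196 + 1156² - 21*1156)*(1/373))² = ((-196 + 1336336 - 24276)*(1/373))² = (1311864*(1/373))² = (1311864/373)² = 1720987154496/139129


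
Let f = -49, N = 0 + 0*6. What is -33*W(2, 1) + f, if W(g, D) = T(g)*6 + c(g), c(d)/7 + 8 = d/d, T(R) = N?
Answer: 1568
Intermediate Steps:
N = 0 (N = 0 + 0 = 0)
T(R) = 0
c(d) = -49 (c(d) = -56 + 7*(d/d) = -56 + 7*1 = -56 + 7 = -49)
W(g, D) = -49 (W(g, D) = 0*6 - 49 = 0 - 49 = -49)
-33*W(2, 1) + f = -33*(-49) - 49 = 1617 - 49 = 1568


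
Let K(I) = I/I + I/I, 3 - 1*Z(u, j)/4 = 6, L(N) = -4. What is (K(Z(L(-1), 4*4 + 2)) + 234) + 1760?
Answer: 1996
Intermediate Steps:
Z(u, j) = -12 (Z(u, j) = 12 - 4*6 = 12 - 24 = -12)
K(I) = 2 (K(I) = 1 + 1 = 2)
(K(Z(L(-1), 4*4 + 2)) + 234) + 1760 = (2 + 234) + 1760 = 236 + 1760 = 1996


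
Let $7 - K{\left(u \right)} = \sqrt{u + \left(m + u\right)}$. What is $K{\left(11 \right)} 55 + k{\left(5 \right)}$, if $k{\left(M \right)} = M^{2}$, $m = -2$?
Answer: $410 - 110 \sqrt{5} \approx 164.03$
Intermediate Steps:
$K{\left(u \right)} = 7 - \sqrt{-2 + 2 u}$ ($K{\left(u \right)} = 7 - \sqrt{u + \left(-2 + u\right)} = 7 - \sqrt{-2 + 2 u}$)
$K{\left(11 \right)} 55 + k{\left(5 \right)} = \left(7 - \sqrt{-2 + 2 \cdot 11}\right) 55 + 5^{2} = \left(7 - \sqrt{-2 + 22}\right) 55 + 25 = \left(7 - \sqrt{20}\right) 55 + 25 = \left(7 - 2 \sqrt{5}\right) 55 + 25 = \left(385 - 110 \sqrt{5}\right) + 25 = 410 - 110 \sqrt{5}$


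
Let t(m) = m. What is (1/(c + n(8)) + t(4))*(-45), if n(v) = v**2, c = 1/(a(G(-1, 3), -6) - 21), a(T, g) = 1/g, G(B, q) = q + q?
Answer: -1467675/8122 ≈ -180.70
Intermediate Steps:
G(B, q) = 2*q
c = -6/127 (c = 1/(1/(-6) - 21) = 1/(-1/6 - 21) = 1/(-127/6) = -6/127 ≈ -0.047244)
(1/(c + n(8)) + t(4))*(-45) = (1/(-6/127 + 8**2) + 4)*(-45) = (1/(-6/127 + 64) + 4)*(-45) = (1/(8122/127) + 4)*(-45) = (127/8122 + 4)*(-45) = (32615/8122)*(-45) = -1467675/8122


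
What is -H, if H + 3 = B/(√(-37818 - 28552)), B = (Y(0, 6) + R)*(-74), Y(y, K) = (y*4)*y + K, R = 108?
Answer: 3 - 4218*I*√66370/33185 ≈ 3.0 - 32.745*I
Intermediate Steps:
Y(y, K) = K + 4*y² (Y(y, K) = (4*y)*y + K = 4*y² + K = K + 4*y²)
B = -8436 (B = ((6 + 4*0²) + 108)*(-74) = ((6 + 4*0) + 108)*(-74) = ((6 + 0) + 108)*(-74) = (6 + 108)*(-74) = 114*(-74) = -8436)
H = -3 + 4218*I*√66370/33185 (H = -3 - 8436/√(-37818 - 28552) = -3 - 8436*(-I*√66370/66370) = -3 - (-4218)*I*√66370/33185 = -3 + 4218*I*√66370/33185 ≈ -3.0 + 32.745*I)
-H = -(-3 + 4218*I*√66370/33185) = 3 - 4218*I*√66370/33185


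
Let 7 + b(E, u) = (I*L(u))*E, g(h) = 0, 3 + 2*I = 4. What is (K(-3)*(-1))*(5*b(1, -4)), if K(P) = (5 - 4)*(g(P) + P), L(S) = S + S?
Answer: -165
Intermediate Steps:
I = ½ (I = -3/2 + (½)*4 = -3/2 + 2 = ½ ≈ 0.50000)
L(S) = 2*S
b(E, u) = -7 + E*u (b(E, u) = -7 + ((2*u)/2)*E = -7 + u*E = -7 + E*u)
K(P) = P (K(P) = (5 - 4)*(0 + P) = 1*P = P)
(K(-3)*(-1))*(5*b(1, -4)) = (-3*(-1))*(5*(-7 + 1*(-4))) = 3*(5*(-7 - 4)) = 3*(5*(-11)) = 3*(-55) = -165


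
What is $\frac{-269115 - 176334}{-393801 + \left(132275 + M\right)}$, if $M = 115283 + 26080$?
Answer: $\frac{445449}{120163} \approx 3.707$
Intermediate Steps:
$M = 141363$
$\frac{-269115 - 176334}{-393801 + \left(132275 + M\right)} = \frac{-269115 - 176334}{-393801 + \left(132275 + 141363\right)} = - \frac{445449}{-393801 + 273638} = - \frac{445449}{-120163} = \left(-445449\right) \left(- \frac{1}{120163}\right) = \frac{445449}{120163}$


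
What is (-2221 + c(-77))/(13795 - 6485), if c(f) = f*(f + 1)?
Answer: 3631/7310 ≈ 0.49672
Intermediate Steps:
c(f) = f*(1 + f)
(-2221 + c(-77))/(13795 - 6485) = (-2221 - 77*(1 - 77))/(13795 - 6485) = (-2221 - 77*(-76))/7310 = (-2221 + 5852)*(1/7310) = 3631*(1/7310) = 3631/7310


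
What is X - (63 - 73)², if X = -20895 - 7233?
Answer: -28228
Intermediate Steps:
X = -28128
X - (63 - 73)² = -28128 - (63 - 73)² = -28128 - 1*(-10)² = -28128 - 1*100 = -28128 - 100 = -28228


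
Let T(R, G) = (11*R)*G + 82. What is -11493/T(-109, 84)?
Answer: 11493/100634 ≈ 0.11421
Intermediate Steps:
T(R, G) = 82 + 11*G*R (T(R, G) = 11*G*R + 82 = 82 + 11*G*R)
-11493/T(-109, 84) = -11493/(82 + 11*84*(-109)) = -11493/(82 - 100716) = -11493/(-100634) = -11493*(-1/100634) = 11493/100634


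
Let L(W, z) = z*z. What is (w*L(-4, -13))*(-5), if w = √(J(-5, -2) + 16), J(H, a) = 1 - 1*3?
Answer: -845*√14 ≈ -3161.7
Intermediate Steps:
J(H, a) = -2 (J(H, a) = 1 - 3 = -2)
w = √14 (w = √(-2 + 16) = √14 ≈ 3.7417)
L(W, z) = z²
(w*L(-4, -13))*(-5) = (√14*(-13)²)*(-5) = (√14*169)*(-5) = (169*√14)*(-5) = -845*√14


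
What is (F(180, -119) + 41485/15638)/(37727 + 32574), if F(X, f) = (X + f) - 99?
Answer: -552759/1099367038 ≈ -0.00050280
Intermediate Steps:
F(X, f) = -99 + X + f
(F(180, -119) + 41485/15638)/(37727 + 32574) = ((-99 + 180 - 119) + 41485/15638)/(37727 + 32574) = (-38 + 41485*(1/15638))/70301 = (-38 + 41485/15638)*(1/70301) = -552759/15638*1/70301 = -552759/1099367038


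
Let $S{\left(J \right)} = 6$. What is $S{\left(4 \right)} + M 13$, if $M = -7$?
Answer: $-85$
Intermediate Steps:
$S{\left(4 \right)} + M 13 = 6 - 91 = -85$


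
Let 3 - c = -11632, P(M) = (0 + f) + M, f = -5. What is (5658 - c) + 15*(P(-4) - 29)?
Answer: -6547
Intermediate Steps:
P(M) = -5 + M (P(M) = (0 - 5) + M = -5 + M)
c = 11635 (c = 3 - 1*(-11632) = 3 + 11632 = 11635)
(5658 - c) + 15*(P(-4) - 29) = (5658 - 1*11635) + 15*((-5 - 4) - 29) = (5658 - 11635) + 15*(-9 - 29) = -5977 + 15*(-38) = -5977 - 570 = -6547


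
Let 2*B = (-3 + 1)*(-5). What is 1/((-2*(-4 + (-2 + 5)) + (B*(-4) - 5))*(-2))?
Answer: 1/46 ≈ 0.021739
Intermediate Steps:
B = 5 (B = ((-3 + 1)*(-5))/2 = (-2*(-5))/2 = (½)*10 = 5)
1/((-2*(-4 + (-2 + 5)) + (B*(-4) - 5))*(-2)) = 1/((-2*(-4 + (-2 + 5)) + (5*(-4) - 5))*(-2)) = 1/((-2*(-4 + 3) + (-20 - 5))*(-2)) = 1/((-2*(-1) - 25)*(-2)) = 1/((2 - 25)*(-2)) = 1/(-23*(-2)) = 1/46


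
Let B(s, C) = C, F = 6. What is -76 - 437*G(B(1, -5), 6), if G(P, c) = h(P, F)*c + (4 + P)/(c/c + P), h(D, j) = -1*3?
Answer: 30723/4 ≈ 7680.8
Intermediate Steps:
h(D, j) = -3
G(P, c) = -3*c + (4 + P)/(1 + P) (G(P, c) = -3*c + (4 + P)/(c/c + P) = -3*c + (4 + P)/(1 + P))
-76 - 437*G(B(1, -5), 6) = -76 - 437*(4 - 5 - 3*6 - 3*(-5)*6)/(1 - 5) = -76 - 437*(4 - 5 - 18 + 90)/(-4) = -76 - (-437)*71/4 = -76 - 437*(-71/4) = -76 + 31027/4 = 30723/4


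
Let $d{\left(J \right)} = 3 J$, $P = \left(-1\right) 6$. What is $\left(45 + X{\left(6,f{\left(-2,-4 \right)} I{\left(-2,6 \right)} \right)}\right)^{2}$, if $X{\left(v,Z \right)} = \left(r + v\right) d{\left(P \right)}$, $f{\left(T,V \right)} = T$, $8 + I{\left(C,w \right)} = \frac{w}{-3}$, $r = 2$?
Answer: $9801$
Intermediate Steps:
$I{\left(C,w \right)} = -8 - \frac{w}{3}$ ($I{\left(C,w \right)} = -8 + \frac{w}{-3} = -8 + w \left(- \frac{1}{3}\right) = -8 - \frac{w}{3}$)
$P = -6$
$X{\left(v,Z \right)} = -36 - 18 v$ ($X{\left(v,Z \right)} = \left(2 + v\right) 3 \left(-6\right) = \left(2 + v\right) \left(-18\right) = -36 - 18 v$)
$\left(45 + X{\left(6,f{\left(-2,-4 \right)} I{\left(-2,6 \right)} \right)}\right)^{2} = \left(45 - 144\right)^{2} = \left(-99\right)^{2} = 9801$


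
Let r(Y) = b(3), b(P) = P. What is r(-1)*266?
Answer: 798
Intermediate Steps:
r(Y) = 3
r(-1)*266 = 3*266 = 798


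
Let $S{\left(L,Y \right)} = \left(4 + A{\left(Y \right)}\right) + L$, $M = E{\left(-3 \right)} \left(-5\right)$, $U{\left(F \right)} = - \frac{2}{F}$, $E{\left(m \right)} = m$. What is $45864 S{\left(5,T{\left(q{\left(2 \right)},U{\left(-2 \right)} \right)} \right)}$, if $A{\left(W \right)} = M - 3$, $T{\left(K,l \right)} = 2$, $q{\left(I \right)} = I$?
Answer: $963144$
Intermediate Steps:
$M = 15$ ($M = \left(-3\right) \left(-5\right) = 15$)
$A{\left(W \right)} = 12$ ($A{\left(W \right)} = 15 - 3 = 12$)
$S{\left(L,Y \right)} = 16 + L$ ($S{\left(L,Y \right)} = \left(4 + 12\right) + L = 16 + L$)
$45864 S{\left(5,T{\left(q{\left(2 \right)},U{\left(-2 \right)} \right)} \right)} = 45864 \left(16 + 5\right) = 45864 \cdot 21 = 963144$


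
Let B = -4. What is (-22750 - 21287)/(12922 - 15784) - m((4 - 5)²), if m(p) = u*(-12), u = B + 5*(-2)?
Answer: -16177/106 ≈ -152.61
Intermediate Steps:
u = -14 (u = -4 + 5*(-2) = -4 - 10 = -14)
m(p) = 168 (m(p) = -14*(-12) = 168)
(-22750 - 21287)/(12922 - 15784) - m((4 - 5)²) = (-22750 - 21287)/(12922 - 15784) - 1*168 = -44037/(-2862) - 168 = -44037*(-1/2862) - 168 = 1631/106 - 168 = -16177/106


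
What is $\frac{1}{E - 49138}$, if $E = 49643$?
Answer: $\frac{1}{505} \approx 0.0019802$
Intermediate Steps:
$\frac{1}{E - 49138} = \frac{1}{49643 - 49138} = \frac{1}{505}$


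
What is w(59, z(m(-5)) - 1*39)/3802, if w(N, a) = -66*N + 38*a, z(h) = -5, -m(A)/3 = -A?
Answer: -2783/1901 ≈ -1.4640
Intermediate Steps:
m(A) = 3*A (m(A) = -(-3)*A = 3*A)
w(59, z(m(-5)) - 1*39)/3802 = (-66*59 + 38*(-5 - 1*39))/3802 = (-3894 + 38*(-5 - 39))*(1/3802) = (-3894 + 38*(-44))*(1/3802) = (-3894 - 1672)*(1/3802) = -5566*1/3802 = -2783/1901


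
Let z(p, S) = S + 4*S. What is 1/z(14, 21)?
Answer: 1/105 ≈ 0.0095238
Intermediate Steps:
z(p, S) = 5*S
1/z(14, 21) = 1/(5*21) = 1/105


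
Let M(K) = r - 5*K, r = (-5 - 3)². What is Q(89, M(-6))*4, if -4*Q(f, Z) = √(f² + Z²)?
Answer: -√16757 ≈ -129.45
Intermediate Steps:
r = 64 (r = (-8)² = 64)
M(K) = 64 - 5*K
Q(f, Z) = -√(Z² + f²)/4 (Q(f, Z) = -√(f² + Z²)/4 = -√(Z² + f²)/4)
Q(89, M(-6))*4 = -√((64 - 5*(-6))² + 89²)/4*4 = -√((64 + 30)² + 7921)/4*4 = -√(94² + 7921)/4*4 = -√(8836 + 7921)/4*4 = -√16757/4*4 = -√16757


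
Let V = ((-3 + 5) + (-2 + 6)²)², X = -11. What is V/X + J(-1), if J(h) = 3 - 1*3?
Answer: -324/11 ≈ -29.455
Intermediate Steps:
J(h) = 0 (J(h) = 3 - 3 = 0)
V = 324 (V = (2 + 4²)² = (2 + 16)² = 18² = 324)
V/X + J(-1) = 324/(-11) + 0 = -1/11*324 + 0 = -324/11 + 0 = -324/11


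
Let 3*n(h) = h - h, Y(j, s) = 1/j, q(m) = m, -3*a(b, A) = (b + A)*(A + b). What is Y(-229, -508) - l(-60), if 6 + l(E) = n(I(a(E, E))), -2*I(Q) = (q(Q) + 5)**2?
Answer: 1373/229 ≈ 5.9956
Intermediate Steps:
a(b, A) = -(A + b)**2/3 (a(b, A) = -(b + A)*(A + b)/3 = -(A + b)*(A + b)/3 = -(A + b)**2/3)
I(Q) = -(5 + Q)**2/2 (I(Q) = -(Q + 5)**2/2 = -(5 + Q)**2/2)
n(h) = 0 (n(h) = (h - h)/3 = (1/3)*0 = 0)
l(E) = -6 (l(E) = -6 + 0 = -6)
Y(-229, -508) - l(-60) = 1/(-229) - 1*(-6) = -1/229 + 6 = 1373/229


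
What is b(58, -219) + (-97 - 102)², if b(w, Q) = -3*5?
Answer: 39586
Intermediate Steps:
b(w, Q) = -15
b(58, -219) + (-97 - 102)² = -15 + (-97 - 102)² = -15 + (-199)² = -15 + 39601 = 39586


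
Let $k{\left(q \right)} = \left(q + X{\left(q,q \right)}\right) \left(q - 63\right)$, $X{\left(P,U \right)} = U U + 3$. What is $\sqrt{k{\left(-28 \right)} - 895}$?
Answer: $2 i \sqrt{17491} \approx 264.51 i$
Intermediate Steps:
$X{\left(P,U \right)} = 3 + U^{2}$ ($X{\left(P,U \right)} = U^{2} + 3 = 3 + U^{2}$)
$k{\left(q \right)} = \left(-63 + q\right) \left(3 + q + q^{2}\right)$ ($k{\left(q \right)} = \left(q + \left(3 + q^{2}\right)\right) \left(q - 63\right) = \left(3 + q + q^{2}\right) \left(-63 + q\right) = \left(-63 + q\right) \left(3 + q + q^{2}\right)$)
$\sqrt{k{\left(-28 \right)} - 895} = \sqrt{\left(-189 + \left(-28\right)^{3} - 62 \left(-28\right)^{2} - -1680\right) - 895} = \sqrt{\left(-189 - 21952 - 48608 + 1680\right) - 895} = \sqrt{-69069 - 895} = \sqrt{-69964} = 2 i \sqrt{17491}$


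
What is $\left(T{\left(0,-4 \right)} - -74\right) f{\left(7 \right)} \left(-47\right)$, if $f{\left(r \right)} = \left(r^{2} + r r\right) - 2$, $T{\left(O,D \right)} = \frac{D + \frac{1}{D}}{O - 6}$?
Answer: $-337084$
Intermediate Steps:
$T{\left(O,D \right)} = \frac{D + \frac{1}{D}}{-6 + O}$
$f{\left(r \right)} = -2 + 2 r^{2}$ ($f{\left(r \right)} = \left(r^{2} + r^{2}\right) - 2 = 2 r^{2} - 2 = -2 + 2 r^{2}$)
$\left(T{\left(0,-4 \right)} - -74\right) f{\left(7 \right)} \left(-47\right) = \left(\frac{1 + \left(-4\right)^{2}}{\left(-4\right) \left(-6 + 0\right)} - -74\right) \left(-2 + 2 \cdot 7^{2}\right) \left(-47\right) = \left(- \frac{1 + 16}{4 \left(-6\right)} + 74\right) \left(-2 + 2 \cdot 49\right) \left(-47\right) = \left(\left(- \frac{1}{4}\right) \left(- \frac{1}{6}\right) 17 + 74\right) \left(-2 + 98\right) \left(-47\right) = \left(\frac{17}{24} + 74\right) 96 \left(-47\right) = \frac{1793}{24} \cdot 96 \left(-47\right) = 7172 \left(-47\right) = -337084$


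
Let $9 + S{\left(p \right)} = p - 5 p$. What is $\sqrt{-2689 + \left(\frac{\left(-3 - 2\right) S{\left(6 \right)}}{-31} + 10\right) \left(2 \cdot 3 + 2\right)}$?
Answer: $\frac{i \sqrt{2548169}}{31} \approx 51.494 i$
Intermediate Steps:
$S{\left(p \right)} = -9 - 4 p$ ($S{\left(p \right)} = -9 + \left(p - 5 p\right) = -9 - 4 p$)
$\sqrt{-2689 + \left(\frac{\left(-3 - 2\right) S{\left(6 \right)}}{-31} + 10\right) \left(2 \cdot 3 + 2\right)} = \sqrt{-2689 + \left(\frac{\left(-3 - 2\right) \left(-9 - 24\right)}{-31} + 10\right) \left(2 \cdot 3 + 2\right)} = \sqrt{-2689 + \left(- 5 \left(-9 - 24\right) \left(- \frac{1}{31}\right) + 10\right) \left(6 + 2\right)} = \sqrt{-2689 + \left(\left(-5\right) \left(-33\right) \left(- \frac{1}{31}\right) + 10\right) 8} = \sqrt{-2689 + \left(165 \left(- \frac{1}{31}\right) + 10\right) 8} = \sqrt{-2689 + \left(- \frac{165}{31} + 10\right) 8} = \sqrt{-2689 + \frac{145}{31} \cdot 8} = \sqrt{-2689 + \frac{1160}{31}} = \sqrt{- \frac{82199}{31}} = \frac{i \sqrt{2548169}}{31}$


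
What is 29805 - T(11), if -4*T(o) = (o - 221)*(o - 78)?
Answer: 66645/2 ≈ 33323.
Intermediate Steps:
T(o) = -(-221 + o)*(-78 + o)/4 (T(o) = -(o - 221)*(o - 78)/4 = -(-221 + o)*(-78 + o)/4)
29805 - T(11) = 29805 - (-8619/2 - 1/4*11**2 + (299/4)*11) = 29805 - (-8619/2 - 1/4*121 + 3289/4) = 29805 - (-8619/2 - 121/4 + 3289/4) = 29805 - 1*(-7035/2) = 29805 + 7035/2 = 66645/2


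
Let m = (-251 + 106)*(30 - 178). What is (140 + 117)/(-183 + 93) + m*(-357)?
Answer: -689510057/90 ≈ -7.6612e+6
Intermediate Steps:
m = 21460 (m = -145*(-148) = 21460)
(140 + 117)/(-183 + 93) + m*(-357) = (140 + 117)/(-183 + 93) + 21460*(-357) = 257/(-90) - 7661220 = 257*(-1/90) - 7661220 = -257/90 - 7661220 = -689510057/90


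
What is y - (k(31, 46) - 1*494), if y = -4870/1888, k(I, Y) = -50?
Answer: 511101/944 ≈ 541.42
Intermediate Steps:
y = -2435/944 (y = -4870*1/1888 = -2435/944 ≈ -2.5794)
y - (k(31, 46) - 1*494) = -2435/944 - (-50 - 1*494) = -2435/944 - (-50 - 494) = -2435/944 - 1*(-544) = -2435/944 + 544 = 511101/944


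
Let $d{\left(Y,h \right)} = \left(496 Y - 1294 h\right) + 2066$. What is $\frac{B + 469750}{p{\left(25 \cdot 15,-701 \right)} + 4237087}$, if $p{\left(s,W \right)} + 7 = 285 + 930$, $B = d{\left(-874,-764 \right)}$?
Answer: $\frac{1026928}{4238295} \approx 0.2423$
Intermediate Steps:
$d{\left(Y,h \right)} = 2066 - 1294 h + 496 Y$ ($d{\left(Y,h \right)} = \left(- 1294 h + 496 Y\right) + 2066 = 2066 - 1294 h + 496 Y$)
$B = 557178$ ($B = 2066 - -988616 + 496 \left(-874\right) = 2066 + 988616 - 433504 = 557178$)
$p{\left(s,W \right)} = 1208$ ($p{\left(s,W \right)} = -7 + \left(285 + 930\right) = -7 + 1215 = 1208$)
$\frac{B + 469750}{p{\left(25 \cdot 15,-701 \right)} + 4237087} = \frac{557178 + 469750}{1208 + 4237087} = \frac{1026928}{4238295}$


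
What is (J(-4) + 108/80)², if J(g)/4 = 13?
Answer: 1138489/400 ≈ 2846.2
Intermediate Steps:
J(g) = 52 (J(g) = 4*13 = 52)
(J(-4) + 108/80)² = (52 + 108/80)² = (52 + 108*(1/80))² = (52 + 27/20)² = (1067/20)² = 1138489/400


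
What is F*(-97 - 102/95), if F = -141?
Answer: 1313697/95 ≈ 13828.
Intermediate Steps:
F*(-97 - 102/95) = -141*(-97 - 102/95) = -141*(-9317/95) = 1313697/95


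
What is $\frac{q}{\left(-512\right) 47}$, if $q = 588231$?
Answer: $- \frac{588231}{24064} \approx -24.444$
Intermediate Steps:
$\frac{q}{\left(-512\right) 47} = \frac{588231}{\left(-512\right) 47} = \frac{588231}{-24064} = 588231 \left(- \frac{1}{24064}\right) = - \frac{588231}{24064}$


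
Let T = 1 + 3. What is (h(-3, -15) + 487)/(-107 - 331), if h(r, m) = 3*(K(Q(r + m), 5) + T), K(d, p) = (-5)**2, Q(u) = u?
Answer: -287/219 ≈ -1.3105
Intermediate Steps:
K(d, p) = 25
T = 4
h(r, m) = 87 (h(r, m) = 3*(25 + 4) = 3*29 = 87)
(h(-3, -15) + 487)/(-107 - 331) = (87 + 487)/(-107 - 331) = 574/(-438) = 574*(-1/438) = -287/219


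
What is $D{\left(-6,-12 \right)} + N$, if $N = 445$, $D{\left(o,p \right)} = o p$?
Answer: $517$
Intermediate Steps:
$D{\left(-6,-12 \right)} + N = \left(-6\right) \left(-12\right) + 445 = 72 + 445 = 517$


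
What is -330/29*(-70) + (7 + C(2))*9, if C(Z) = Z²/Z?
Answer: 25449/29 ≈ 877.55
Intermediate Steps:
C(Z) = Z
-330/29*(-70) + (7 + C(2))*9 = -330/29*(-70) + (7 + 2)*9 = -330*1/29*(-70) + 9*9 = -330/29*(-70) + 81 = 23100/29 + 81 = 25449/29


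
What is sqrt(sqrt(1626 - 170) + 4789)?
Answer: sqrt(4789 + 4*sqrt(91)) ≈ 69.478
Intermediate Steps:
sqrt(sqrt(1626 - 170) + 4789) = sqrt(sqrt(1456) + 4789) = sqrt(4*sqrt(91) + 4789) = sqrt(4789 + 4*sqrt(91))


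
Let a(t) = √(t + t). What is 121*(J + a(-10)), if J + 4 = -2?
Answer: -726 + 242*I*√5 ≈ -726.0 + 541.13*I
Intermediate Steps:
J = -6 (J = -4 - 2 = -6)
a(t) = √2*√t (a(t) = √(2*t) = √2*√t)
121*(J + a(-10)) = 121*(-6 + √2*√(-10)) = 121*(-6 + √2*(I*√10)) = 121*(-6 + 2*I*√5) = -726 + 242*I*√5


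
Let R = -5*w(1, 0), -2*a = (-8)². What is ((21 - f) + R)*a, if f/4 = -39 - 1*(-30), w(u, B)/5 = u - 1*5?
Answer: -5024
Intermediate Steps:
w(u, B) = -25 + 5*u (w(u, B) = 5*(u - 1*5) = 5*(u - 5) = 5*(-5 + u) = -25 + 5*u)
f = -36 (f = 4*(-39 - 1*(-30)) = 4*(-39 + 30) = 4*(-9) = -36)
a = -32 (a = -½*(-8)² = -½*64 = -32)
R = 100 (R = -5*(-25 + 5*1) = -5*(-25 + 5) = -5*(-20) = 100)
((21 - f) + R)*a = ((21 - 1*(-36)) + 100)*(-32) = ((21 + 36) + 100)*(-32) = (57 + 100)*(-32) = 157*(-32) = -5024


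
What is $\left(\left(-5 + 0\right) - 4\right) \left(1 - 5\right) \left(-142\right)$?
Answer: $-5112$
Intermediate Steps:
$\left(\left(-5 + 0\right) - 4\right) \left(1 - 5\right) \left(-142\right) = \left(-5 - 4\right) \left(-4\right) \left(-142\right) = \left(-9\right) \left(-4\right) \left(-142\right) = 36 \left(-142\right) = -5112$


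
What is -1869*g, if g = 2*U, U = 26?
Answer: -97188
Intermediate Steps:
g = 52 (g = 2*26 = 52)
-1869*g = -1869*52 = -97188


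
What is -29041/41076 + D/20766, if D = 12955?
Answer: -11820971/142164036 ≈ -0.083150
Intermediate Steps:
-29041/41076 + D/20766 = -29041/41076 + 12955/20766 = -11820971/142164036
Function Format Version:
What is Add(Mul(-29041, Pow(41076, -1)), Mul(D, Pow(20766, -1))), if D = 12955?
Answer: Rational(-11820971, 142164036) ≈ -0.083150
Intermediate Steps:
Add(Mul(-29041, Pow(41076, -1)), Mul(D, Pow(20766, -1))) = Add(Mul(-29041, Pow(41076, -1)), Mul(12955, Pow(20766, -1))) = Add(Mul(-29041, Rational(1, 41076)), Mul(12955, Rational(1, 20766))) = Add(Rational(-29041, 41076), Rational(12955, 20766)) = Rational(-11820971, 142164036)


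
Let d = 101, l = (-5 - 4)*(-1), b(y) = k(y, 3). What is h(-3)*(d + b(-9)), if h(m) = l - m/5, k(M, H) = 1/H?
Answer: 4864/5 ≈ 972.80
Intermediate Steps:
b(y) = ⅓ (b(y) = 1/3 = ⅓)
l = 9 (l = -9*(-1) = 9)
h(m) = 9 - m/5
h(-3)*(d + b(-9)) = (9 - ⅕*(-3))*(101 + ⅓) = (9 + ⅗)*(304/3) = (48/5)*(304/3) = 4864/5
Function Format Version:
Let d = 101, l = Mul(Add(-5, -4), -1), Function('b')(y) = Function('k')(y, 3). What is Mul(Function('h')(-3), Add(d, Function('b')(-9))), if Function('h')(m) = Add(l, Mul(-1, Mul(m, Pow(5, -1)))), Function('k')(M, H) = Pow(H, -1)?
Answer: Rational(4864, 5) ≈ 972.80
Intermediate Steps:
Function('b')(y) = Rational(1, 3) (Function('b')(y) = Pow(3, -1) = Rational(1, 3))
l = 9 (l = Mul(-9, -1) = 9)
Function('h')(m) = Add(9, Mul(Rational(-1, 5), m)) (Function('h')(m) = Add(9, Mul(-1, Mul(m, Pow(5, -1)))) = Add(9, Mul(-1, Mul(m, Rational(1, 5)))) = Add(9, Mul(-1, Mul(Rational(1, 5), m))) = Add(9, Mul(Rational(-1, 5), m)))
Mul(Function('h')(-3), Add(d, Function('b')(-9))) = Mul(Add(9, Mul(Rational(-1, 5), -3)), Add(101, Rational(1, 3))) = Mul(Add(9, Rational(3, 5)), Rational(304, 3)) = Mul(Rational(48, 5), Rational(304, 3)) = Rational(4864, 5)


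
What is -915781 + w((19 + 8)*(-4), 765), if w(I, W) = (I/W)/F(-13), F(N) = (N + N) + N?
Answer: -1011938001/1105 ≈ -9.1578e+5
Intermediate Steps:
F(N) = 3*N (F(N) = 2*N + N = 3*N)
w(I, W) = -I/(39*W) (w(I, W) = (I/W)/((3*(-13))) = (I/W)/(-39) = (I/W)*(-1/39) = -I/(39*W))
-915781 + w((19 + 8)*(-4), 765) = -915781 - 1/39*(19 + 8)*(-4)/765 = -915781 - 1/39*27*(-4)*1/765 = -915781 - 1/39*(-108)*1/765 = -915781 + 4/1105 = -1011938001/1105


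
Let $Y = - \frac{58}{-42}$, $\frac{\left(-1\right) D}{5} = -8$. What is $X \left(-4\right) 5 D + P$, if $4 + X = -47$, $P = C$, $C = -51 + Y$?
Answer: $\frac{855758}{21} \approx 40750.0$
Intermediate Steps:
$D = 40$ ($D = \left(-5\right) \left(-8\right) = 40$)
$Y = \frac{29}{21}$ ($Y = \left(-58\right) \left(- \frac{1}{42}\right) = \frac{29}{21} \approx 1.381$)
$C = - \frac{1042}{21}$ ($C = -51 + \frac{29}{21} = - \frac{1042}{21} \approx -49.619$)
$P = - \frac{1042}{21} \approx -49.619$
$X = -51$ ($X = -4 - 47 = -51$)
$X \left(-4\right) 5 D + P = - 51 \left(-4\right) 5 \cdot 40 - \frac{1042}{21} = - 51 \left(\left(-20\right) 40\right) - \frac{1042}{21} = \left(-51\right) \left(-800\right) - \frac{1042}{21} = 40800 - \frac{1042}{21} = \frac{855758}{21}$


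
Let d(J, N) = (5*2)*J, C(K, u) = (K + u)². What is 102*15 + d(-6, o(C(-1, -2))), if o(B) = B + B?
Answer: 1470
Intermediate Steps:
o(B) = 2*B
d(J, N) = 10*J
102*15 + d(-6, o(C(-1, -2))) = 102*15 + 10*(-6) = 1530 - 60 = 1470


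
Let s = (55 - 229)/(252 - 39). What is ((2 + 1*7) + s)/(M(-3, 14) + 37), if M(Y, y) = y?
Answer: 581/3621 ≈ 0.16045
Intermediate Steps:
s = -58/71 (s = -174/213 = -174*1/213 = -58/71 ≈ -0.81690)
((2 + 1*7) + s)/(M(-3, 14) + 37) = ((2 + 1*7) - 58/71)/(14 + 37) = ((2 + 7) - 58/71)/51 = (9 - 58/71)*(1/51) = (581/71)*(1/51) = 581/3621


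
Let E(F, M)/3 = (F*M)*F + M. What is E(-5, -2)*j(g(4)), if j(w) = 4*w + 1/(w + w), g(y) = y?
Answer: -5031/2 ≈ -2515.5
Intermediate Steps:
E(F, M) = 3*M + 3*M*F² (E(F, M) = 3*((F*M)*F + M) = 3*(M*F² + M) = 3*(M + M*F²) = 3*M + 3*M*F²)
j(w) = 1/(2*w) + 4*w (j(w) = 4*w + 1/(2*w) = 1/(2*w) + 4*w)
E(-5, -2)*j(g(4)) = (3*(-2)*(1 + (-5)²))*((½)/4 + 4*4) = (3*(-2)*(1 + 25))*((½)*(¼) + 16) = (3*(-2)*26)*(⅛ + 16) = -156*129/8 = -5031/2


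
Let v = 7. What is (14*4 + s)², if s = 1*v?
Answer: 3969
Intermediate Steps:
s = 7 (s = 1*7 = 7)
(14*4 + s)² = (14*4 + 7)² = (56 + 7)² = 63² = 3969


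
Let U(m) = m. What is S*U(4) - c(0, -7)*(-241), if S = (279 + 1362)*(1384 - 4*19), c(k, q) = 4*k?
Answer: 8585712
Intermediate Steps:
S = 2146428 (S = 1641*(1384 - 76) = 1641*1308 = 2146428)
S*U(4) - c(0, -7)*(-241) = 2146428*4 - 4*0*(-241) = 8585712 - 0*(-241) = 8585712 - 1*0 = 8585712 + 0 = 8585712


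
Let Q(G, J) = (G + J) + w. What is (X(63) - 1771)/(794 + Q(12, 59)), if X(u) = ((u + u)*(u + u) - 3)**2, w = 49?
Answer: 125975179/457 ≈ 2.7566e+5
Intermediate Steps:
Q(G, J) = 49 + G + J (Q(G, J) = (G + J) + 49 = 49 + G + J)
X(u) = (-3 + 4*u**2)**2 (X(u) = ((2*u)*(2*u) - 3)**2 = (4*u**2 - 3)**2 = (-3 + 4*u**2)**2)
(X(63) - 1771)/(794 + Q(12, 59)) = ((-3 + 4*63**2)**2 - 1771)/(794 + (49 + 12 + 59)) = ((-3 + 4*3969)**2 - 1771)/(794 + 120) = ((-3 + 15876)**2 - 1771)/914 = (15873**2 - 1771)*(1/914) = (251952129 - 1771)*(1/914) = 251950358*(1/914) = 125975179/457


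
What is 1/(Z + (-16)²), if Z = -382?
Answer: -1/126 ≈ -0.0079365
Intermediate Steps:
1/(Z + (-16)²) = 1/(-382 + (-16)²) = 1/(-382 + 256) = 1/(-126) = -1/126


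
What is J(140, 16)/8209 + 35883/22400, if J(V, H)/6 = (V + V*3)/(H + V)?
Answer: 3835598111/2390460800 ≈ 1.6045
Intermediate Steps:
J(V, H) = 24*V/(H + V) (J(V, H) = 6*((V + V*3)/(H + V)) = 6*((V + 3*V)/(H + V)) = 6*((4*V)/(H + V)) = 6*(4*V/(H + V)) = 24*V/(H + V))
J(140, 16)/8209 + 35883/22400 = (24*140/(16 + 140))/8209 + 35883/22400 = (24*140/156)*(1/8209) + 35883*(1/22400) = (24*140*(1/156))*(1/8209) + 35883/22400 = (280/13)*(1/8209) + 35883/22400 = 280/106717 + 35883/22400 = 3835598111/2390460800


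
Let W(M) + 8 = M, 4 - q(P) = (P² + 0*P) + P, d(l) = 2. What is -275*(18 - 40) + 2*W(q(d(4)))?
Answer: 6030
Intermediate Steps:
q(P) = 4 - P - P² (q(P) = 4 - ((P² + 0*P) + P) = 4 - ((P² + 0) + P) = 4 - (P² + P) = 4 - (P + P²) = 4 + (-P - P²) = 4 - P - P²)
W(M) = -8 + M
-275*(18 - 40) + 2*W(q(d(4))) = -275*(18 - 40) + 2*(-8 + (4 - 1*2 - 1*2²)) = -275*(-22) + 2*(-8 + (4 - 2 - 1*4)) = 6050 + 2*(-8 + (4 - 2 - 4)) = 6050 + 2*(-8 - 2) = 6050 + 2*(-10) = 6050 - 20 = 6030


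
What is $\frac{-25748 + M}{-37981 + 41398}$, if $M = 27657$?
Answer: $\frac{1909}{3417} \approx 0.55868$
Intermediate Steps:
$\frac{-25748 + M}{-37981 + 41398} = \frac{-25748 + 27657}{-37981 + 41398} = \frac{1909}{3417}$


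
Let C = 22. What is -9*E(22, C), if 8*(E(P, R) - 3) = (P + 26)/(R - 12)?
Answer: -162/5 ≈ -32.400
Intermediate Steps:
E(P, R) = 3 + (26 + P)/(8*(-12 + R)) (E(P, R) = 3 + ((P + 26)/(R - 12))/8 = 3 + ((26 + P)/(-12 + R))/8 = 3 + (26 + P)/(8*(-12 + R)))
-9*E(22, C) = -9*(-262 + 22 + 24*22)/(8*(-12 + 22)) = -9*(-262 + 22 + 528)/(8*10) = -9*288/(8*10) = -9*18/5 = -162/5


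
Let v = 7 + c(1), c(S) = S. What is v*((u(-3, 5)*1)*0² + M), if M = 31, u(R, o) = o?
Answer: 248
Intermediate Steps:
v = 8 (v = 7 + 1 = 8)
v*((u(-3, 5)*1)*0² + M) = 8*((5*1)*0² + 31) = 8*(5*0 + 31) = 8*(0 + 31) = 8*31 = 248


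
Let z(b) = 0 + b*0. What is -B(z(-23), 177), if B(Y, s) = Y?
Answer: 0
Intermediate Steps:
z(b) = 0 (z(b) = 0 + 0 = 0)
-B(z(-23), 177) = -1*0 = 0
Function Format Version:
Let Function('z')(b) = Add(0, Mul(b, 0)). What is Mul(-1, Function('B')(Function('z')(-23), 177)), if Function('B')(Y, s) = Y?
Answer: 0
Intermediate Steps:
Function('z')(b) = 0 (Function('z')(b) = Add(0, 0) = 0)
Mul(-1, Function('B')(Function('z')(-23), 177)) = Mul(-1, 0) = 0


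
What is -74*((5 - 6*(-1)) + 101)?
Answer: -8288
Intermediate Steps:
-74*((5 - 6*(-1)) + 101) = -74*((5 + 6) + 101) = -74*(11 + 101) = -74*112 = -8288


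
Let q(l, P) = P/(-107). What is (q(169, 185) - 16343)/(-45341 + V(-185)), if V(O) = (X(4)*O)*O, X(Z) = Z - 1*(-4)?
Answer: -582962/8148371 ≈ -0.071543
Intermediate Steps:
X(Z) = 4 + Z (X(Z) = Z + 4 = 4 + Z)
V(O) = 8*O² (V(O) = ((4 + 4)*O)*O = (8*O)*O = 8*O²)
q(l, P) = -P/107 (q(l, P) = P*(-1/107) = -P/107)
(q(169, 185) - 16343)/(-45341 + V(-185)) = (-1/107*185 - 16343)/(-45341 + 8*(-185)²) = (-185/107 - 16343)/(-45341 + 8*34225) = -1748886/(107*(-45341 + 273800)) = -1748886/107/228459 = -1748886/107*1/228459 = -582962/8148371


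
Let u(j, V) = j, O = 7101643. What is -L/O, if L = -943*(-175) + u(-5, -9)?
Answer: -165020/7101643 ≈ -0.023237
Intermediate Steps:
L = 165020 (L = -943*(-175) - 5 = 165025 - 5 = 165020)
-L/O = -165020/7101643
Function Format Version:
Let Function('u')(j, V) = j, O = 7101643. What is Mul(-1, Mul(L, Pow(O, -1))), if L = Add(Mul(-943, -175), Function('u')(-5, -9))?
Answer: Rational(-165020, 7101643) ≈ -0.023237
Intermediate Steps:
L = 165020 (L = Add(Mul(-943, -175), -5) = Add(165025, -5) = 165020)
Mul(-1, Mul(L, Pow(O, -1))) = Mul(-1, Mul(165020, Pow(7101643, -1))) = Mul(-1, Mul(165020, Rational(1, 7101643))) = Mul(-1, Rational(165020, 7101643)) = Rational(-165020, 7101643)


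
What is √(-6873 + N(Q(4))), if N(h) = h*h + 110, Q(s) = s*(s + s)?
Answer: I*√5739 ≈ 75.756*I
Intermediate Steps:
Q(s) = 2*s² (Q(s) = s*(2*s) = 2*s²)
N(h) = 110 + h² (N(h) = h² + 110 = 110 + h²)
√(-6873 + N(Q(4))) = √(-6873 + (110 + (2*4²)²)) = √(-6873 + (110 + (2*16)²)) = √(-6873 + (110 + 32²)) = √(-6873 + (110 + 1024)) = √(-6873 + 1134) = √(-5739) = I*√5739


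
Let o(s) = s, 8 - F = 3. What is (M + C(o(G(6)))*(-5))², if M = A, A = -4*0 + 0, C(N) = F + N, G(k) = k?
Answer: 3025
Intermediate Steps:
F = 5 (F = 8 - 1*3 = 8 - 3 = 5)
C(N) = 5 + N
A = 0 (A = 0 + 0 = 0)
M = 0
(M + C(o(G(6)))*(-5))² = (0 + (5 + 6)*(-5))² = (0 + 11*(-5))² = (0 - 55)² = (-55)² = 3025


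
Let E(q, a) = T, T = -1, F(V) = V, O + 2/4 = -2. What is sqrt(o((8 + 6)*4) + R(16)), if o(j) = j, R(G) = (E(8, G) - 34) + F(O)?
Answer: sqrt(74)/2 ≈ 4.3012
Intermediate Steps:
O = -5/2 (O = -1/2 - 2 = -5/2 ≈ -2.5000)
E(q, a) = -1
R(G) = -75/2 (R(G) = (-1 - 34) - 5/2 = -35 - 5/2 = -75/2)
sqrt(o((8 + 6)*4) + R(16)) = sqrt((8 + 6)*4 - 75/2) = sqrt(14*4 - 75/2) = sqrt(56 - 75/2) = sqrt(37/2) = sqrt(74)/2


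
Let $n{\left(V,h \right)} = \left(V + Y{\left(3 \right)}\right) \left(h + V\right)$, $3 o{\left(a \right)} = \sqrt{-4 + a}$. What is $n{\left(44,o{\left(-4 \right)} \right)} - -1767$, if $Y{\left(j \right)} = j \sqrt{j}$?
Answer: $3703 + 132 \sqrt{3} + 2 i \sqrt{6} + \frac{88 i \sqrt{2}}{3} \approx 3931.6 + 46.383 i$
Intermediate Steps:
$o{\left(a \right)} = \frac{\sqrt{-4 + a}}{3}$
$Y{\left(j \right)} = j^{\frac{3}{2}}$
$n{\left(V,h \right)} = \left(V + h\right) \left(V + 3 \sqrt{3}\right)$ ($n{\left(V,h \right)} = \left(V + 3^{\frac{3}{2}}\right) \left(h + V\right) = \left(V + 3 \sqrt{3}\right) \left(V + h\right) = \left(V + h\right) \left(V + 3 \sqrt{3}\right)$)
$n{\left(44,o{\left(-4 \right)} \right)} - -1767 = \left(44^{2} + 44 \frac{\sqrt{-4 - 4}}{3} + 3 \cdot 44 \sqrt{3} + 3 \frac{\sqrt{-4 - 4}}{3} \sqrt{3}\right) - -1767 = \left(1936 + 44 \frac{\sqrt{-8}}{3} + 132 \sqrt{3} + 3 \frac{\sqrt{-8}}{3} \sqrt{3}\right) + 1767 = \left(1936 + 44 \frac{2 i \sqrt{2}}{3} + 132 \sqrt{3} + 3 \frac{2 i \sqrt{2}}{3} \sqrt{3}\right) + 1767 = \left(1936 + \frac{88 i \sqrt{2}}{3} + 132 \sqrt{3} + 2 i \sqrt{6}\right) + 1767 = \left(1936 + 132 \sqrt{3} + 2 i \sqrt{6} + \frac{88 i \sqrt{2}}{3}\right) + 1767 = 3703 + 132 \sqrt{3} + 2 i \sqrt{6} + \frac{88 i \sqrt{2}}{3}$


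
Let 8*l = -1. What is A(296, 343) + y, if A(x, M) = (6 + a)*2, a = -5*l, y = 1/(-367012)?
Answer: 1215727/91753 ≈ 13.250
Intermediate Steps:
l = -1/8 (l = (1/8)*(-1) = -1/8 ≈ -0.12500)
y = -1/367012 ≈ -2.7247e-6
a = 5/8 (a = -5*(-1/8) = 5/8 ≈ 0.62500)
A(x, M) = 53/4 (A(x, M) = (6 + 5/8)*2 = (53/8)*2 = 53/4)
A(296, 343) + y = 53/4 - 1/367012 = 1215727/91753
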